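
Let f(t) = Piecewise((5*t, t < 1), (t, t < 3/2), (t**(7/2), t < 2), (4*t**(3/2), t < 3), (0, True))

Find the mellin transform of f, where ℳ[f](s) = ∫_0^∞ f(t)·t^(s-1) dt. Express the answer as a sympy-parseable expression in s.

cuts at 1, 3/2, 2: linearity sums the 4 kernel integrals
between 0 and 1 the integrand is 5*t·t^(s-1)
piece [1, 3/2): integrate t against the kernel
the [3/2, 2) slice contributes ∫ t**(7/2)·t^(s-1) dt
∫ 4*t**(3/2)·t^(s-1) over [2, 3)

(-8*2**(s + 3/2)*(s + 1)*(2*s + 7) + 2*2**(s + 7/2)*(s + 1)*(2*s + 3) + 8*3**(s + 3/2)*(s + 1)*(2*s + 7) + (3/2)**(s + 1)*(2*s + 3)*(2*s + 7) - 2*(3/2)**(s + 7/2)*(s + 1)*(2*s + 3) + 4*(2*s + 3)*(2*s + 7))/((s + 1)*(2*s + 3)*(2*s + 7))
  Re(s) > -1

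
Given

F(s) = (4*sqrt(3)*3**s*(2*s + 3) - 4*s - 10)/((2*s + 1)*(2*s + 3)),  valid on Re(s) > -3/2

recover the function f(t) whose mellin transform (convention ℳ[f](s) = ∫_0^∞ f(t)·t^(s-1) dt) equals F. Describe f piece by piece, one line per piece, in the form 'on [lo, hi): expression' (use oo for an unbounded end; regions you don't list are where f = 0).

on [0, 1): t**(3/2)
on [1, 3): 2*sqrt(t)

decompose at 1; ℳ[f](s) sums the 2 pieces' integrals
piece [0, 1): integrate t**(3/2) against the kernel
piece [1, 3): integrate 2*sqrt(t) against the kernel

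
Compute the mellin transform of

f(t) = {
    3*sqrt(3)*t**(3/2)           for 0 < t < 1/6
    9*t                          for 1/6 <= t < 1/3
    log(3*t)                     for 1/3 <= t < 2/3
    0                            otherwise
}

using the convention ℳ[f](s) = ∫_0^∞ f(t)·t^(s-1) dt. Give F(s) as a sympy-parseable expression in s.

peel off the common scale on t: 2*sqrt(2)*t**(3/2) on [0, 1/4); 6*t on [1/4, 1/2); log(2*t) on [1/2, 1)
undo the common scale on t: t**(3/2) on [0, 1/2); 3*t on [1/2, 1); log(t) on [1, 2)
cuts at 1/6, 1/3: linearity sums the 3 kernel integrals
the [0, 1/6) slice contributes ∫ 3*sqrt(3)*t**(3/2)·t^(s-1) dt
on [1/6, 1/3): add ∫ 9*t·t^(s-1) dt
on [1/3, 2/3) integrate f = log(3*t) against the kernel

(2**(2*s)*s*(s + 1)*(2*s + 3)*log(4) - 2*2**(2*s)*(s + 1)*(2*s + 3) + 6*2**s*s**2*(2*s + 3) + 2*2**s*(s + 1)*(2*s + 3) + sqrt(2)*s**2*(s + 1) - 3*s**2*(2*s + 3))/(2*6**s*s**2*(s + 1)*(2*s + 3))
  Re(s) > -3/2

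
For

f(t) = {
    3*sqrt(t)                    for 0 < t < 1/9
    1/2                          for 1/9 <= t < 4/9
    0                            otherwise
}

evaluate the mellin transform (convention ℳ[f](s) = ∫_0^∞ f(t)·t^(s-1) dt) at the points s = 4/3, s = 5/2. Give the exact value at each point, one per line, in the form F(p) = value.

F(4/3) = 3**(1/3)*(5 + 44*2**(2/3))/792
F(5/2) = 98/3645

reversing the power substitution: 3*t on [0, 1/3); 1/2 on [1/3, 2/3)
back out the common scale on t: t on [0, 1); 1/2 on [1, 2)
the 2 pieces separated at 1/9 each add one integral
segment [0, 1/9) carries 3*sqrt(t); integrate it
[1/9, 4/9) adds the kernel integral of 1/2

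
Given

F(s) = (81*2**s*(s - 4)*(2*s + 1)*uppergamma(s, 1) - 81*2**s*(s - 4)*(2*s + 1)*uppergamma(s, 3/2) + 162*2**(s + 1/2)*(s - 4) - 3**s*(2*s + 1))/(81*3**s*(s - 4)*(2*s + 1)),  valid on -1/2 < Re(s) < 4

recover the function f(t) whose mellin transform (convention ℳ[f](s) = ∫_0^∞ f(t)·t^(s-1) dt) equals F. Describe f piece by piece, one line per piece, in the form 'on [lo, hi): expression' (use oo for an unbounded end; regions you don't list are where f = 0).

on [0, 2/3): sqrt(3)*sqrt(t)
on [2/3, 1): exp(-3*t/2)
on [1, oo): 1/(81*t**4)

invert the common scale on t to get sqrt(t) on [0, 2); exp(-t/2) on [2, 3); t**(-4) on [3, ∞)
decompose at 2/3, 1; ℳ[f](s) sums the 3 pieces' integrals
segment [0, 2/3) carries sqrt(3)*sqrt(t); integrate it
for t in [2/3, 1): the term is ∫ exp(-3*t/2)·t^(s-1)
[1, ∞) adds the kernel integral of 1/(81*t**4)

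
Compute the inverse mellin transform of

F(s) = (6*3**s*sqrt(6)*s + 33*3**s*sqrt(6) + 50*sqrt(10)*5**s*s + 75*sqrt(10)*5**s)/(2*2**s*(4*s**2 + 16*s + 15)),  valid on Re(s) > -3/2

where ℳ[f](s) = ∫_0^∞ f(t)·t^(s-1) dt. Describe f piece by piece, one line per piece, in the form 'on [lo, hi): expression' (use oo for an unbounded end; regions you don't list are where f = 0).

along the cuts 3/2, ℳ[f](s) splits into 2 integrals
segment [0, 3/2) carries 4*t**(3/2); integrate it
for t in [3/2, 5/2): the term is ∫ 2*t**(5/2)·t^(s-1)

on [0, 3/2): 4*t**(3/2)
on [3/2, 5/2): 2*t**(5/2)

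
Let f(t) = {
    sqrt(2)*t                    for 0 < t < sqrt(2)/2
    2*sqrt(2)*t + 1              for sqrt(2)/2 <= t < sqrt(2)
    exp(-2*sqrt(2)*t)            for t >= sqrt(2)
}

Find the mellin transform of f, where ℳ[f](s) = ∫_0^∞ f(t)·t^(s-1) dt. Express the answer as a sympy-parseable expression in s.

back out the power substitution: sqrt(2)*sqrt(t) on [0, 1/2); 2*sqrt(2)*sqrt(t) + 1 on [1/2, 2); exp(-2*sqrt(2)*sqrt(t)) on [2, ∞)
remove the common scale on t first: sqrt(t) on [0, 1); 2*sqrt(t) + 1 on [1, 4); exp(-2*sqrt(t)) on [4, ∞)
peel off the power substitution: t on [0, 1); 2*t + 1 on [1, 2); exp(-2*t) on [2, ∞)
breakpoints sqrt(2)/2, sqrt(2): one integral from each of the 3 segments
over [0, sqrt(2)/2), the kernel integral of sqrt(2)*t enters the sum
piece [sqrt(2)/2, sqrt(2)): integrate (2*sqrt(2)*t + 1) against the kernel
∫ exp(-2*sqrt(2)*t)·t^(s-1) over [sqrt(2), ∞)

(2**s*s*(s + 1)*uppergamma(s, 4) - 2*4**s*s - 4**s + 5*8**s*s + 8**s)/(2**(s/2)*4**s*s*(s + 1))
  Re(s) > -1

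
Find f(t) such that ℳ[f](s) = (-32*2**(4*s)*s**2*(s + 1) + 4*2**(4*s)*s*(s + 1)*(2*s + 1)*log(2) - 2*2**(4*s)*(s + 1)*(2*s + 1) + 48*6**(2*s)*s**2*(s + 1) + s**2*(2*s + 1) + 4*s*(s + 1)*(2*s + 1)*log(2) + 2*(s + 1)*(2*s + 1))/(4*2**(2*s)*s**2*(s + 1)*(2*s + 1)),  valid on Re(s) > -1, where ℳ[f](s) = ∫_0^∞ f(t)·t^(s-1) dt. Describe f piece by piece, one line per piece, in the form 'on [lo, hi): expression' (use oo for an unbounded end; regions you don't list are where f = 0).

the power substitution comes off first: t**2 on [0, 1/2); log(t) on [1/2, 2); 2*t on [2, 3)
decompose at 1/4, 4; ℳ[f](s) sums the 3 pieces' integrals
for t in [0, 1/4): the term is ∫ t·t^(s-1)
on [1/4, 4) integrate f = log(sqrt(t)) against the kernel
[4, 9) adds the kernel integral of 2*sqrt(t)

on [0, 1/4): t
on [1/4, 4): log(sqrt(t))
on [4, 9): 2*sqrt(t)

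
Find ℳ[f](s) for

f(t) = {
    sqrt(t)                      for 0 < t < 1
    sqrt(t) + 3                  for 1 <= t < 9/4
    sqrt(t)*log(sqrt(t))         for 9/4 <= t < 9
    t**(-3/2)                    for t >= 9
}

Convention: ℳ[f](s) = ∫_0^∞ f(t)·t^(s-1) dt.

(-324*2**(2*s)*s*(2*s - 3)*(4*s**2 + 4*s + 1) - 162*2**(2*s)*(2*s - 3)*(4*s**2 + 4*s + 1) - 324*3**(2*s)*s**2*(2*s - 3)*(2*s + 1)*log(3) + 324*3**(2*s)*s**2*(2*s - 3)*(2*s + 1)*log(2) - 162*3**(2*s)*s*(2*s - 3)*(2*s + 1)*log(3) + 162*3**(2*s)*s*(2*s - 3)*(2*s + 1)*log(2) + 162*3**(2*s)*s*(2*s - 3)*(2*s + 1) + 486*3**(2*s)*s*(2*s - 3)*(4*s**2 + 4*s + 1) + 162*3**(2*s)*(2*s - 3)*(4*s**2 + 4*s + 1) + 648*6**(2*s)*s**2*(2*s - 3)*(2*s + 1)*log(3) - 324*6**(2*s)*s*(2*s - 3)*(2*s + 1) + 324*6**(2*s)*s*(2*s - 3)*(2*s + 1)*log(3) - 4*6**(2*s)*s*(2*s + 1)*(4*s**2 + 4*s + 1))/(54*2**(2*s)*s*(2*s - 3)*(2*s + 1)*(4*s**2 + 4*s + 1))
  -1/2 < Re(s) < 3/2

peel off the power substitution: t on [0, 1); t + 3 on [1, 3/2); t*log(t) on [3/2, 3); …
cuts at 1, 9/4, 9: linearity sums the 4 kernel integrals
on [0, 1) integrate f = sqrt(t) against the kernel
piece [1, 9/4): integrate (sqrt(t) + 3) against the kernel
over [9/4, 9), the kernel integral of sqrt(t)*log(sqrt(t)) enters the sum
segment 9 to ∞ holds t**(-3/2); add its integral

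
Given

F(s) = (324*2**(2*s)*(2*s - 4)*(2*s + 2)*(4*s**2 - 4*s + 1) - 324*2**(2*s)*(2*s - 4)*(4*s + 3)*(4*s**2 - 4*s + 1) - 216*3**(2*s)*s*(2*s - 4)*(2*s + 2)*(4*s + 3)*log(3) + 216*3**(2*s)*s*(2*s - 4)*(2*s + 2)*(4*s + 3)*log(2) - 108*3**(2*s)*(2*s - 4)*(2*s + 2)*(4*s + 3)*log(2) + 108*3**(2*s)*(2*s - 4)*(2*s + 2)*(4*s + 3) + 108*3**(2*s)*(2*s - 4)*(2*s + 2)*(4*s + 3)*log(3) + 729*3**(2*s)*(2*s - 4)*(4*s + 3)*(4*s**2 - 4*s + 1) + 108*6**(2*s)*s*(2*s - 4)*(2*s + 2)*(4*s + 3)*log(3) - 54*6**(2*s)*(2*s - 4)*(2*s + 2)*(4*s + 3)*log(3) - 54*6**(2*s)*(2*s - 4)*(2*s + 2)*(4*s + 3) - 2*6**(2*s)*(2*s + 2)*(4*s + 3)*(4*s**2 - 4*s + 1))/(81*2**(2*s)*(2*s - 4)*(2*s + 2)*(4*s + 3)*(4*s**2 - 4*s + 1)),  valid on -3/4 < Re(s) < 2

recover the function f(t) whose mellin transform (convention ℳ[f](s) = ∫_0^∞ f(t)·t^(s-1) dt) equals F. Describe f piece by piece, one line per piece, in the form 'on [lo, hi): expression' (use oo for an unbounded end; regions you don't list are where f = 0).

peel off the power substitution: t**(3/2) on [0, 1); 2*t**2 on [1, 3/2); log(t)/t on [3/2, 3); …
f breaks at 1, 9/4, 9 into 4 integrals to sum
for t in [0, 1): the term is ∫ t**(3/4)·t^(s-1)
between 1 and 9/4 the integrand is 2*t·t^(s-1)
on [9/4, 9): add ∫ log(sqrt(t))/sqrt(t)·t^(s-1) dt
on [9, ∞): add ∫ t**(-2)·t^(s-1) dt

on [0, 1): t**(3/4)
on [1, 9/4): 2*t
on [9/4, 9): log(sqrt(t))/sqrt(t)
on [9, oo): t**(-2)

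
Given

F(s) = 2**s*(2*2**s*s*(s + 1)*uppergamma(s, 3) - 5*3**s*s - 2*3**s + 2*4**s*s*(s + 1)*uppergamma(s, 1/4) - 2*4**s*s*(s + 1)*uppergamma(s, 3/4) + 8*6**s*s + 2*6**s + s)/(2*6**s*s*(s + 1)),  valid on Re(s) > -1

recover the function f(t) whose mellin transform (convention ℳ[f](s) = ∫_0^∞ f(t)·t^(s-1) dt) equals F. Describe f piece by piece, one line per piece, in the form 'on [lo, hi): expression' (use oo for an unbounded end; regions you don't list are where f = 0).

on [0, 1/3): 3*t/2
on [1/3, 1): exp(-3*t/4)
on [1, 2): 3*t/2 + 1
on [2, oo): exp(-3*t/2)

peel off the common scale on t: 3*t on [0, 1/6); exp(-3*t/2) on [1/6, 1/2); 3*t + 1 on [1/2, 1); …
back out the common scale on t: t on [0, 1/2); exp(-t/2) on [1/2, 3/2); t + 1 on [3/2, 3); …
f breaks at 1/3, 1, 2 into 4 integrals to sum
[0, 1/3) adds the kernel integral of 3*t/2
over [1/3, 1), the kernel integral of exp(-3*t/4) enters the sum
for t in [1, 2): the term is ∫ (3*t/2 + 1)·t^(s-1)
piece [2, ∞): integrate exp(-3*t/2) against the kernel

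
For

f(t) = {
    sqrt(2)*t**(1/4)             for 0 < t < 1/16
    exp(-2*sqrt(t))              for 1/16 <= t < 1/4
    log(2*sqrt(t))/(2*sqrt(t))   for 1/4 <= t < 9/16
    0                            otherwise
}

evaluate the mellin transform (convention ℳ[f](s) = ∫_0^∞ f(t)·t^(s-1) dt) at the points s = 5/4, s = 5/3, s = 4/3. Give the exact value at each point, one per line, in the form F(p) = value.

the power substitution comes off first: sqrt(2)*sqrt(t) on [0, 1/4); exp(-2*t) on [1/4, 1/2); log(2*t)/(2*t) on [1/2, 3/4)
reversing the common scale on t: sqrt(t) on [0, 1/2); exp(-t) on [1/2, 1); log(t)/t on [1, 3/2)
treat the 3 regions marked off by 1/16, 1/4 separately and sum
segment 0 to 1/16 holds sqrt(2)*t**(1/4); add its integral
∫ exp(-2*sqrt(t))·t^(s-1) over [1/16, 1/4)
over [1/4, 9/16), the kernel integral of log(2*sqrt(t))/(2*sqrt(t)) enters the sum

F(5/4) = -5*sqrt(2)*exp(-1)/8 - sqrt(3)/6 - 3*sqrt(2)*sqrt(pi)*erfc(1)/16 + 3*sqrt(2)*sqrt(pi)*erfc(sqrt(2)/2)/16 + 35*sqrt(2)/288 + log(3**(72*sqrt(3))/2**(72*sqrt(3)))/288 + exp(-1/2)/2
F(5/3) = -2**(2/3)*uppergamma(10/3, 1)/8 - 27*6**(1/3)*log(2)/224 - 81*6**(1/3)/1568 + 3*2**(5/6)/1472 + 9*2**(2/3)/392 + 27*6**(1/3)*log(3)/224 + 2**(2/3)*uppergamma(10/3, 1/2)/8
F(4/3) = -2**(1/3)*uppergamma(8/3, 1)/4 - 9*6**(2/3)*log(2)/80 - 27*6**(2/3)/400 + 3*2**(1/6)/304 + 9*2**(1/3)/100 + 9*6**(2/3)*log(3)/80 + 2**(1/3)*uppergamma(8/3, 1/2)/4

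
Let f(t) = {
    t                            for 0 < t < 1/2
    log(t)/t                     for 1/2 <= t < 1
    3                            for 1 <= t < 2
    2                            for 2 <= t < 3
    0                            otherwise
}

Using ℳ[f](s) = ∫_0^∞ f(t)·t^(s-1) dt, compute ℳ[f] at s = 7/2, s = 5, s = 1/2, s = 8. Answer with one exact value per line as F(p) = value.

F(7/2) = sqrt(2)*(-12816*sqrt(2) + 1260*log(2) + 58279 + 194400*sqrt(6))/25200
F(5) = log(2)/64 + 79061/768
F(1/2) = sqrt(2)*(-30*sqrt(2) - 12*log(2) + 12*sqrt(6) + 37)/6
F(8) = log(2)/896 + 377491477/225792

integrate the 4 segments split at 1/2, 1, 2, then add the results
on [0, 1/2): add ∫ t·t^(s-1) dt
segment [1/2, 1) carries log(t)/t; integrate it
over [1, 2), the kernel integral of 3 enters the sum
piece [2, 3): integrate 2 against the kernel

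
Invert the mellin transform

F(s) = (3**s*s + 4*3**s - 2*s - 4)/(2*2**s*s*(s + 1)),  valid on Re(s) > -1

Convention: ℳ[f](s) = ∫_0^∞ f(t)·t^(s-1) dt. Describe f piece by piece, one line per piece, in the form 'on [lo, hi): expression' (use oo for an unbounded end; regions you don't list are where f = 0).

on [0, 1/2): t
on [1/2, 3/2): 2 - t

linearity at 1/2 turns ℳ[f](s) into 2 summed integrals
the [0, 1/2) slice contributes ∫ t·t^(s-1) dt
on [1/2, 3/2): add ∫ (2 - t)·t^(s-1) dt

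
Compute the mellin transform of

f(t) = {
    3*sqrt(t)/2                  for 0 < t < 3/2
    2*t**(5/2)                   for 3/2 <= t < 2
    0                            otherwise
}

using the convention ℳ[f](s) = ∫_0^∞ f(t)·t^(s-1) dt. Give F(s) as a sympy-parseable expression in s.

summing 2 kernel integrals split by 3/2 yields ℳ[f](s)
on [0, 3/2): add ∫ 3*sqrt(t)/2·t^(s-1) dt
∫ over [3/2, 2) of 2*t**(5/2)·t^(s-1) joins the sum

(2**(2*s + 9/2) + 2**(2*s + 11/2)*s - 2*3**(s + 1)*sqrt(6)*s + 3**(s + 1)*sqrt(6))/(2**s*(4*s**2 + 12*s + 5))
  Re(s) > -1/2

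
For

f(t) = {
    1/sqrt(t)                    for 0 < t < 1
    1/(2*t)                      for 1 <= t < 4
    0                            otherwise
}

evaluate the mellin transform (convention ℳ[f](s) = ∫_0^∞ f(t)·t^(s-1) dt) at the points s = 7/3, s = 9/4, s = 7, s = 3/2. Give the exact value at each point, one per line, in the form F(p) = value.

F(7/3) = 15/88 + 3*2**(2/3)/2
F(9/4) = 6/35 + 8*sqrt(2)/5
F(7) = 17753/52
F(3/2) = 2

reversing the power substitution: 1/t on [0, 1); 1/(2*t**2) on [1, 2)
undo the shared t-power: 1 on [0, 1); 1/(2*t) on [1, 2)
invert the shared t-power to get t on [0, 1); 1/2 on [1, 2)
treat the 2 regions marked off by 1 separately and sum
piece [0, 1): integrate 1/sqrt(t) against the kernel
segment 1 to 4 holds 1/(2*t); add its integral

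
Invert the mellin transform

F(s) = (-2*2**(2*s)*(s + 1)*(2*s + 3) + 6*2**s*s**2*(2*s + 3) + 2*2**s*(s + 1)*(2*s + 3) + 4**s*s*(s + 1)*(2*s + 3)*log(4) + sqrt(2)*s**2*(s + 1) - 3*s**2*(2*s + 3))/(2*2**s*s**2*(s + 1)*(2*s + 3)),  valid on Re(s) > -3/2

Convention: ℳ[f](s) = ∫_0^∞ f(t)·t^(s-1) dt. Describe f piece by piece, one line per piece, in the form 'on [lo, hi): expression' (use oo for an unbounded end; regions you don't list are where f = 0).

cuts at 1/2, 1: linearity sums the 3 kernel integrals
∫ t**(3/2)·t^(s-1) over [0, 1/2)
∫ 3*t·t^(s-1) over [1/2, 1)
for t in [1, 2): the term is ∫ log(t)·t^(s-1)

on [0, 1/2): t**(3/2)
on [1/2, 1): 3*t
on [1, 2): log(t)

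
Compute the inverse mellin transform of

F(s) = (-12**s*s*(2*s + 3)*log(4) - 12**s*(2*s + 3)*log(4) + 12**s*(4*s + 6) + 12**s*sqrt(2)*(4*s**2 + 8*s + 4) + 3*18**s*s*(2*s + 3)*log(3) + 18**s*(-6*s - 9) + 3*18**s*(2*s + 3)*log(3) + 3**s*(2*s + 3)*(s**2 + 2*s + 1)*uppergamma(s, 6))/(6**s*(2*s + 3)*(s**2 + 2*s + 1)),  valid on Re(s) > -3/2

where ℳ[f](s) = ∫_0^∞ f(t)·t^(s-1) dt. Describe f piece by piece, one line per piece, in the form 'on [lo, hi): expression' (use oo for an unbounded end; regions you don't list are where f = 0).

breakpoints 2, 3: one integral from each of the 3 segments
for t in [0, 2): the term is ∫ t**(3/2)·t^(s-1)
between 2 and 3 the integrand is t*log(t)·t^(s-1)
on [3, ∞) integrate f = exp(-2*t) against the kernel

on [0, 2): t**(3/2)
on [2, 3): t*log(t)
on [3, oo): exp(-2*t)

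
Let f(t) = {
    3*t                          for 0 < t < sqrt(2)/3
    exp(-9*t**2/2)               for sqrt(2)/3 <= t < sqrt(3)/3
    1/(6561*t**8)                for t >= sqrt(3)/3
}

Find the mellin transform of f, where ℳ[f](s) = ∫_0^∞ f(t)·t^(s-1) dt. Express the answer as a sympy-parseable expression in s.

(81*2**(s/2)*(s - 8)*(s + 1)*uppergamma(s/2, 1) - 81*2**(s/2)*(s - 8)*(s + 1)*uppergamma(s/2, 3/2) + 162*2**(s/2 + 1/2)*(s - 8) - 2*3**(s/2)*(s + 1))/(162*3**s*(s - 8)*(s + 1))
  -1 < Re(s) < 8

strip the power substitution: 3*sqrt(t) on [0, 2/9); exp(-9*t/2) on [2/9, 1/3); 1/(6561*t**4) on [1/3, ∞)
the common scale on t comes off first: sqrt(3)*sqrt(t) on [0, 2/3); exp(-3*t/2) on [2/3, 1); 1/(81*t**4) on [1, ∞)
peel off the common scale on t: sqrt(t) on [0, 2); exp(-t/2) on [2, 3); t**(-4) on [3, ∞)
summing 3 kernel integrals split by sqrt(2)/3, sqrt(3)/3 yields ℳ[f](s)
∫ 3*t·t^(s-1) over [0, sqrt(2)/3)
for t in [sqrt(2)/3, sqrt(3)/3): the term is ∫ exp(-9*t**2/2)·t^(s-1)
for t in [sqrt(3)/3, ∞): the term is ∫ 1/(6561*t**8)·t^(s-1)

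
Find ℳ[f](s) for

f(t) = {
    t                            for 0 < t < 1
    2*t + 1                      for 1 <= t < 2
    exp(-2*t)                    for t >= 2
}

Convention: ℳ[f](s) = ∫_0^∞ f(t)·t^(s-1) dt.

cuts at 1, 2: linearity sums the 3 kernel integrals
the [0, 1) slice contributes ∫ t·t^(s-1) dt
over [1, 2), the kernel integral of (2*t + 1) enters the sum
on [2, ∞) integrate f = exp(-2*t) against the kernel

(2**s*s*(s + 1)*uppergamma(s, 4) - 2*4**s*s - 4**s + 5*8**s*s + 8**s)/(4**s*s*(s + 1))
  Re(s) > -1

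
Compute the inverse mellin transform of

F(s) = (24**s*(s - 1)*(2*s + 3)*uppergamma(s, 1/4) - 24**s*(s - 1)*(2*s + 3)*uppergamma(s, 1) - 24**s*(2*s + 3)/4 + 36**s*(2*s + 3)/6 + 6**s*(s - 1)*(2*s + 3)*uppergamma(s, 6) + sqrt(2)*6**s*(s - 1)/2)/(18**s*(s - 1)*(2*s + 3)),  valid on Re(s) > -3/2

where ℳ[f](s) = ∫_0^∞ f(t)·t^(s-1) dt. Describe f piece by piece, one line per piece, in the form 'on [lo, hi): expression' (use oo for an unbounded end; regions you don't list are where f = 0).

on [0, 1/3): 3*sqrt(6)*t**(3/2)/4
on [1/3, 4/3): exp(-3*t/4)
on [4/3, 2): 1/(3*t)
on [2, oo): exp(-3*t)

reversing the common scale on t: t**(3/2) on [0, 1/2); exp(-t/2) on [1/2, 2); 1/(2*t) on [2, 3); …
summing 4 kernel integrals split by 1/3, 4/3, 2 yields ℳ[f](s)
for t in [0, 1/3): the term is ∫ 3*sqrt(6)*t**(3/2)/4·t^(s-1)
the [1/3, 4/3) slice contributes ∫ exp(-3*t/4)·t^(s-1) dt
for t in [4/3, 2): the term is ∫ 1/(3*t)·t^(s-1)
∫ exp(-3*t)·t^(s-1) over [2, ∞)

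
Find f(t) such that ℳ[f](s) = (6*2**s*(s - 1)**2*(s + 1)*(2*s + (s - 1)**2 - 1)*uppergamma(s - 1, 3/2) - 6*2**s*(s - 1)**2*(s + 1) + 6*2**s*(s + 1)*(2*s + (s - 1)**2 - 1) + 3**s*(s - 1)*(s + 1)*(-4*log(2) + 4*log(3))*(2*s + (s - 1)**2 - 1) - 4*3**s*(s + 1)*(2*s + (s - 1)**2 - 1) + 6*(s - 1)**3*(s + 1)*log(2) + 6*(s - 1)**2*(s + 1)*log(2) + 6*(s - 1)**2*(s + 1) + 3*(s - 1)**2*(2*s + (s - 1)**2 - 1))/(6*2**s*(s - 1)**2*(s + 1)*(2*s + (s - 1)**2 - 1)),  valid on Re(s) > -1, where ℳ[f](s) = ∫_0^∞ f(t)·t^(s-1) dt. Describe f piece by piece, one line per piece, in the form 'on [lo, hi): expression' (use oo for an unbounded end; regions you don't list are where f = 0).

on [0, 1/2): t
on [1/2, 1): log(t)
on [1, 3/2): log(t)/t
on [3/2, oo): exp(-t)/t

reversing the shared t-power: t**2 on [0, 1/2); t*log(t) on [1/2, 1); log(t) on [1, 3/2); …
linearity at 1/2, 1, 3/2 turns ℳ[f](s) into 4 summed integrals
the [0, 1/2) slice contributes ∫ t·t^(s-1) dt
∫ over [1/2, 1) of log(t)·t^(s-1) joins the sum
over [1, 3/2), the kernel integral of log(t)/t enters the sum
the [3/2, ∞) slice contributes ∫ exp(-t)/t·t^(s-1) dt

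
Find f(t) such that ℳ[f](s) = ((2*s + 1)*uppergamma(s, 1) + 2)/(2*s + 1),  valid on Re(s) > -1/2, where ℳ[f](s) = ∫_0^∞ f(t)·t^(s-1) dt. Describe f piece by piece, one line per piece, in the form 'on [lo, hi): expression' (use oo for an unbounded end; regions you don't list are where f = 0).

on [0, 1): sqrt(t)
on [1, oo): exp(-t)

breakpoints 1: one integral from each of the 2 segments
[0, 1) adds the kernel integral of sqrt(t)
∫ exp(-t)·t^(s-1) over [1, ∞)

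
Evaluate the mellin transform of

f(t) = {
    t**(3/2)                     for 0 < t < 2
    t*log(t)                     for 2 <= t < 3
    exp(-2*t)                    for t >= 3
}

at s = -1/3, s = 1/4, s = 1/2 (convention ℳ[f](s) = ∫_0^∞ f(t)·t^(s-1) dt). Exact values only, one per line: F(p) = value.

treat the 3 regions marked off by 2, 3 separately and sum
∫ over [0, 2) of t**(3/2)·t^(s-1) joins the sum
over [2, 3), the kernel integral of t*log(t) enters the sum
over [3, ∞), the kernel integral of exp(-2*t) enters the sum

F(-1/3) = -9*3**(2/3)/4 + 2**(1/3)*uppergamma(-1/3, 6) + log(3**(3*3**(2/3)/2)/2**(3*2**(2/3)/2)) + 12*2**(1/6)/7 + 9*2**(2/3)/4
F(1/4) = -48*3**(1/4)/25 - 8*2**(1/4)*log(2)/5 + 2**(3/4)*uppergamma(1/4, 6)/2 + 32*2**(1/4)/25 + 8*2**(3/4)/7 + 12*3**(1/4)*log(3)/5
F(1/2) = -4*sqrt(3)/3 + sqrt(2)*sqrt(pi)*erfc(sqrt(6))/2 + 8*sqrt(2)/9 + 2 + log(3**(2*sqrt(3))/2**(4*sqrt(2)/3))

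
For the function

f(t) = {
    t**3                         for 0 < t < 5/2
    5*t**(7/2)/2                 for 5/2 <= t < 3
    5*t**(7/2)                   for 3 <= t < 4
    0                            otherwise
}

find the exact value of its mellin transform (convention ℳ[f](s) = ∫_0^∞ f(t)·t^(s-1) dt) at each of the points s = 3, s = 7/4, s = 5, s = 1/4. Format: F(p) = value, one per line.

F(3) = -3645*sqrt(3)/13 - 78125*sqrt(10)/1664 + 31660405/4992
F(7/4) = -810*3**(1/4)/7 - 15625*2**(3/4)*5**(1/4)/672 + 625*2**(1/4)*5**(3/4)/152 + 20480*sqrt(2)/21
F(5) = -32805*sqrt(3)/17 - 1953125*sqrt(10)/8704 + 2690995185/34816
F(1/4) = -18*3**(3/4) - 125*2**(1/4)*5**(3/4)/24 + 125*2**(3/4)*5**(1/4)/52 + 512*sqrt(2)/3

f breaks at 5/2, 3 into 3 integrals to sum
between 0 and 5/2 the integrand is t**3·t^(s-1)
over [5/2, 3), the kernel integral of 5*t**(7/2)/2 enters the sum
∫ 5*t**(7/2)·t^(s-1) over [3, 4)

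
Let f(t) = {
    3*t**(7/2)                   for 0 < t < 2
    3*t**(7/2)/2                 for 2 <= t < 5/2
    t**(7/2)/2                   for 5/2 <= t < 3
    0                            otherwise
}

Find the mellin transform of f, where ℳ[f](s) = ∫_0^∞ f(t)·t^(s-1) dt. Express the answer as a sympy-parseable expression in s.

(3*2**(s + 7/2) + 3**(s + 7/2) + 2*(5/2)**(s + 7/2))/(2*s + 7)
  Re(s) > -7/2

along the cuts 2, 5/2, ℳ[f](s) splits into 3 integrals
between 0 and 2 the integrand is 3*t**(7/2)·t^(s-1)
the [2, 5/2) slice contributes ∫ 3*t**(7/2)/2·t^(s-1) dt
the [5/2, 3) slice contributes ∫ t**(7/2)/2·t^(s-1) dt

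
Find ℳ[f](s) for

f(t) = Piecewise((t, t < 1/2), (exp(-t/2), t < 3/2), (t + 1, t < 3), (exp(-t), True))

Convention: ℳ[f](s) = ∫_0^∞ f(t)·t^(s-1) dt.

(2*2**s*s*(s + 1)*uppergamma(s, 3) - 5*3**s*s - 2*3**s + 2*4**s*s*(s + 1)*uppergamma(s, 1/4) - 2*4**s*s*(s + 1)*uppergamma(s, 3/4) + 8*6**s*s + 2*6**s + s)/(2*2**s*s*(s + 1))
  Re(s) > -1

the 4 pieces separated at 1/2, 3/2, 3 each add one integral
segment [0, 1/2) carries t; integrate it
on [1/2, 3/2) integrate f = exp(-t/2) against the kernel
over [3/2, 3), the kernel integral of (t + 1) enters the sum
∫ exp(-t)·t^(s-1) over [3, ∞)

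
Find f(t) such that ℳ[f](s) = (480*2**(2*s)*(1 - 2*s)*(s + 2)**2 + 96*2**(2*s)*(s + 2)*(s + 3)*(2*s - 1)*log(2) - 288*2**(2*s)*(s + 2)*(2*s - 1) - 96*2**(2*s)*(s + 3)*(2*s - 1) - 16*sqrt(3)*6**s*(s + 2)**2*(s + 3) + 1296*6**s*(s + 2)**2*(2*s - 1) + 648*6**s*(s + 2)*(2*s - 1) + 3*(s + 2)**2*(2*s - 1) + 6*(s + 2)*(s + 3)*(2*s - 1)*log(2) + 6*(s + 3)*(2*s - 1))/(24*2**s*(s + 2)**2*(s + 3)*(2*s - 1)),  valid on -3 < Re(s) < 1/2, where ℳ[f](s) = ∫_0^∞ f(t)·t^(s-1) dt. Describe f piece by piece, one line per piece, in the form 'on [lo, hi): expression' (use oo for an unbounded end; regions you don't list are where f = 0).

remove the power substitution first: t**(3/2) on [0, 1/4); t*log(sqrt(t)) on [1/4, 4); t*(sqrt(t) + 3) on [4, 9); …
back out the shared t-power: sqrt(t) on [0, 1/4); log(sqrt(t)) on [1/4, 4); sqrt(t) + 3 on [4, 9); …
back out the power substitution: t on [0, 1/2); log(t) on [1/2, 2); t + 3 on [2, 3); …
along the cuts 1/2, 2, 3, ℳ[f](s) splits into 4 integrals
on [0, 1/2) integrate f = t**3 against the kernel
[1/2, 2) adds the kernel integral of t**2*log(t)
on [2, 3) integrate f = t**2*(t + 3) against the kernel
over [3, ∞), the kernel integral of 1/sqrt(t) enters the sum

on [0, 1/2): t**3
on [1/2, 2): t**2*log(t)
on [2, 3): t**2*(t + 3)
on [3, oo): 1/sqrt(t)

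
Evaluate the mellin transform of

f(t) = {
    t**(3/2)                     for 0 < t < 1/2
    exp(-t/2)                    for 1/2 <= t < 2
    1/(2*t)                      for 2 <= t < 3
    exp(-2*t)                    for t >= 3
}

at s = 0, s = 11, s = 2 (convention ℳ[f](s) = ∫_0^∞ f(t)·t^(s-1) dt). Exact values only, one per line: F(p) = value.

decompose at 1/2, 2, 3; ℳ[f](s) sums the 4 pieces' integrals
∫ t**(3/2)·t^(s-1) over [0, 1/2)
∫ exp(-t/2)·t^(s-1) over [1/2, 2)
the [2, 3) slice contributes ∫ 1/(2*t)·t^(s-1) dt
∫ exp(-2*t)·t^(s-1) over [3, ∞)

F(0) = Ei(-1) - Ei(-6) + 1/12 + sqrt(2)/6 - Ei(-1/4)
F(11) = -20201678848*exp(-1) + sqrt(2)/102400 + 5474871*exp(-6)/8 + 11605/4 + 4885809916361*exp(-1/4)/512
F(2) = -8*exp(-1) + 7*exp(-6)/4 + sqrt(2)/56 + 1/2 + 5*exp(-1/4)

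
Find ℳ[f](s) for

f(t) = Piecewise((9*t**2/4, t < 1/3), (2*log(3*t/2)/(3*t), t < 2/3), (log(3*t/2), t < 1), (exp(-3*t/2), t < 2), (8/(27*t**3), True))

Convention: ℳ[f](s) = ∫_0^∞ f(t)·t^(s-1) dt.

invert the common scale on t to get t**2 on [0, 1/2); log(t)/t on [1/2, 1); log(t) on [1, 3/2); …
decompose at 1/3, 2/3, 1, 2; ℳ[f](s) sums the 5 pieces' integrals
piece [0, 1/3): integrate 9*t**2/4 against the kernel
the [1/3, 2/3) slice contributes ∫ 2*log(3*t/2)/(3*t)·t^(s-1) dt
∫ over [2/3, 1) of log(3*t/2)·t^(s-1) joins the sum
segment 1 to 2 holds exp(-3*t/2); add its integral
over [2, ∞), the kernel integral of 8/(27*t**3) enters the sum

(108*2**s*s**2*(s - 3)*(s + 2)*(s**2 - 2*s + 1)*uppergamma(s, 3/2) - 108*2**s*s**2*(s - 3)*(s + 2)*(s**2 - 2*s + 1)*uppergamma(s, 3) - 108*2**s*s**2*(s - 3)*(s + 2) + 108*2**s*(s - 3)*(s + 2)*(s**2 - 2*s + 1) - 108*3**s*s*(s - 3)*(s + 2)*(s**2 - 2*s + 1)*log(2) + 108*3**s*s*(s - 3)*(s + 2)*(s**2 - 2*s + 1)*log(3) - 108*3**s*(s - 3)*(s + 2)*(s**2 - 2*s + 1) - 4*6**s*s**2*(s + 2)*(s**2 - 2*s + 1) + 216*s**3*(s - 3)*(s + 2)*log(2) - 216*s**2*(s - 3)*(s + 2)*log(2) + 216*s**2*(s - 3)*(s + 2) + 27*s**2*(s - 3)*(s**2 - 2*s + 1))/(108*3**s*s**2*(s - 3)*(s + 2)*(s**2 - 2*s + 1))
  -2 < Re(s) < 3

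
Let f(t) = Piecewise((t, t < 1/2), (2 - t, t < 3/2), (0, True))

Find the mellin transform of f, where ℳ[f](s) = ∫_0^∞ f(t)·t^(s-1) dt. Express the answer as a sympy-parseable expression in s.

(3**s*s + 4*3**s - 2*s - 4)/(2*2**s*s*(s + 1))
  Re(s) > -1

summing 2 kernel integrals split by 1/2 yields ℳ[f](s)
[0, 1/2) adds the kernel integral of t
piece [1/2, 3/2): integrate (2 - t) against the kernel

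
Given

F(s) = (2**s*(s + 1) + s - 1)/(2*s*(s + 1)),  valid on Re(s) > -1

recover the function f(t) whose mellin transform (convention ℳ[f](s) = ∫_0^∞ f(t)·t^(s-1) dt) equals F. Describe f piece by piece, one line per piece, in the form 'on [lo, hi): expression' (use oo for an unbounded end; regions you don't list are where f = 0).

integrate the 2 segments split at 1, then add the results
segment [0, 1) carries t; integrate it
between 1 and 2 the integrand is 1/2·t^(s-1)

on [0, 1): t
on [1, 2): 1/2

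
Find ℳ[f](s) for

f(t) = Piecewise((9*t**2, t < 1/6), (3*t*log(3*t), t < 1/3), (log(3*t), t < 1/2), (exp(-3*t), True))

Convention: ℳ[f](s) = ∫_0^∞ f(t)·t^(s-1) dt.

undo the common scale on t: t**2 on [0, 1/2); t*log(t) on [1/2, 1); log(t) on [1, 3/2); …
along the cuts 1/6, 1/3, 1/2, ℳ[f](s) splits into 4 integrals
∫ 9*t**2·t^(s-1) over [0, 1/6)
over [1/6, 1/3), the kernel integral of 3*t*log(3*t) enters the sum
between 1/3 and 1/2 the integrand is log(3*t)·t^(s-1)
on [1/2, ∞) integrate f = exp(-3*t) against the kernel

(4*2**s*s**2*(s + 2)*(s**2 + 2*s + 1)*uppergamma(s, 3/2) - 4*2**s*s**2*(s + 2) + 4*2**s*(s + 2)*(s**2 + 2*s + 1) + 3**s*s*(s + 2)*(-4*log(2) + 4*log(3))*(s**2 + 2*s + 1) - 4*3**s*(s + 2)*(s**2 + 2*s + 1) + s**3*(s + 2)*log(4) + s**2*(s + 2)*log(4) + 2*s**2*(s + 2) + s**2*(s**2 + 2*s + 1))/(4*6**s*s**2*(s + 2)*(s**2 + 2*s + 1))
  Re(s) > -2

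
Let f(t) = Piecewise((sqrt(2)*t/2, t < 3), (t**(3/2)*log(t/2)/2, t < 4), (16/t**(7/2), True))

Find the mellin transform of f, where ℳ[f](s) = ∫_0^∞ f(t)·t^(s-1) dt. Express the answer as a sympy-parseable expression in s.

(32*2**(2*s)*(s + 1)*(2*s - 7)*(2*s + 1)*log(2) + 64*2**(2*s)*(s + 1)*(2*s - 7)*log(2) - 2**(2*s)*(s + 1)*(8*s + (2*s + 1)**2 + 8) - 2**(2*s + 6)*(s + 1)*(2*s - 7) + 3**(s + 1/2)*(s + 1)*(2*s - 7)*(2*s + 1)*(-12*log(3) + 12*log(2)) + 3**(s + 1/2)*(s + 1)*(2*s - 7)*(-24*log(3) + 24*log(2)) + 2*3**(s + 1/2)*sqrt(6)*(2*s - 7)*(8*s + (2*s + 1)**2 + 8) + 8*3**(s + 3/2)*(s + 1)*(2*s - 7))/(4*(s + 1)*(2*s - 7)*(8*s + (2*s + 1)**2 + 8))
  -1 < Re(s) < 7/2

back out the shared t-power: sqrt(2)*sqrt(t)/2 on [0, 3); t*log(t/2)/2 on [3, 4); 16/t**4 on [4, ∞)
strip the common scale on t: sqrt(t) on [0, 3/2); t*log(t) on [3/2, 2); t**(-4) on [2, ∞)
linearity at 3, 4 turns ℳ[f](s) into 3 summed integrals
the [0, 3) slice contributes ∫ sqrt(2)*t/2·t^(s-1) dt
segment [3, 4) carries t**(3/2)*log(t/2)/2; integrate it
∫ over [4, ∞) of 16/t**(7/2)·t^(s-1) joins the sum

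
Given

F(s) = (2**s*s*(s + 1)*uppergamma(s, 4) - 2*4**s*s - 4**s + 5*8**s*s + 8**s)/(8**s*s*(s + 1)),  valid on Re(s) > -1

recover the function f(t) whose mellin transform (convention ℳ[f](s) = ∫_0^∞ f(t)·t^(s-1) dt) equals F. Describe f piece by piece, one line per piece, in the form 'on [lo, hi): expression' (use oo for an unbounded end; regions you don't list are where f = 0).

on [0, 1/2): 2*t
on [1/2, 1): 4*t + 1
on [1, oo): exp(-4*t)

back out the common scale on t: t on [0, 1); 2*t + 1 on [1, 2); exp(-2*t) on [2, ∞)
the 3 pieces separated at 1/2, 1 each add one integral
the [0, 1/2) slice contributes ∫ 2*t·t^(s-1) dt
∫ over [1/2, 1) of (4*t + 1)·t^(s-1) joins the sum
for t in [1, ∞): the term is ∫ exp(-4*t)·t^(s-1)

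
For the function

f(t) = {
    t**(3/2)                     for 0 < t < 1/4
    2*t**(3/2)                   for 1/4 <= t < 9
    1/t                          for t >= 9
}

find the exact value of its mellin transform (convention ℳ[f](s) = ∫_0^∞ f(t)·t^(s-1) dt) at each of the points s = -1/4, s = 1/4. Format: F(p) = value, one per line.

invert the power substitution to get t**3 on [0, 1/2); 2*t**3 on [1/2, 3); t**(-2) on [3, ∞)
the shared t-power comes off first: t on [0, 1/2); 2*t on [1/2, 3); t**(-4) on [3, ∞)
decompose at 1/4, 9; ℳ[f](s) sums the 3 pieces' integrals
the [0, 1/4) slice contributes ∫ t**(3/2)·t^(s-1) dt
for t in [1/4, 9): the term is ∫ 2*t**(3/2)·t^(s-1)
the [9, ∞) slice contributes ∫ 1/t·t^(s-1) dt

F(-1/4) = sqrt(2)*(-27 + 1948*sqrt(6))/270
F(1/4) = sqrt(2)*(-27 + 11720*sqrt(6))/756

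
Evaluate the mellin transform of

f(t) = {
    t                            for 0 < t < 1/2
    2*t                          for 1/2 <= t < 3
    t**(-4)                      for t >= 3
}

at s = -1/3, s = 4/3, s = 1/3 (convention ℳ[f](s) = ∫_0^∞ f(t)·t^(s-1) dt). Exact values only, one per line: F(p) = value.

F(-1/3) = 2**(1/3)*(-3159 + 6320*6**(2/3))/4212
F(4/3) = 2**(2/3)*(-54 + 3895*6**(1/3))/1008
F(1/3) = 2**(2/3)*(-891 + 10700*6**(1/3))/4752

slice at 1/2, 3, transform all 3 pieces, and sum them
on [0, 1/2) integrate f = t against the kernel
segment 1/2 to 3 holds 2*t; add its integral
on [3, ∞) integrate f = t**(-4) against the kernel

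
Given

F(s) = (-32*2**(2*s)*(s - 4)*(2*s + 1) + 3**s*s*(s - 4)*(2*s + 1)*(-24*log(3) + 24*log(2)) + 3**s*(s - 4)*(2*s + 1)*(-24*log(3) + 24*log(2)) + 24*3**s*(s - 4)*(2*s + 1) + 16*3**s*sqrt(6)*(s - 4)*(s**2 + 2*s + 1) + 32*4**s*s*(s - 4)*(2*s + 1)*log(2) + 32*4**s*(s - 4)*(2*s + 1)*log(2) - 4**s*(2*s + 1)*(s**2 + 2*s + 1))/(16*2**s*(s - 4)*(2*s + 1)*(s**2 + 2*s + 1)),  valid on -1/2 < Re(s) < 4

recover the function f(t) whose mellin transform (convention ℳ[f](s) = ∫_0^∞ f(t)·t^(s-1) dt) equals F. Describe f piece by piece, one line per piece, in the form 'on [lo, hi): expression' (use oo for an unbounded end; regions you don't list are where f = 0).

on [0, 3/2): sqrt(t)
on [3/2, 2): t*log(t)
on [2, oo): t**(-4)

slice at 3/2, 2, transform all 3 pieces, and sum them
segment [0, 3/2) carries sqrt(t); integrate it
∫ t*log(t)·t^(s-1) over [3/2, 2)
∫ over [2, ∞) of t**(-4)·t^(s-1) joins the sum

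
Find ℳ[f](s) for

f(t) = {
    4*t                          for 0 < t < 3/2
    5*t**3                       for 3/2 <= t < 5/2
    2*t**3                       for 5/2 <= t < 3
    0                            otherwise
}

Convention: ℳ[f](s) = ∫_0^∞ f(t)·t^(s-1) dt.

3*(-45*3**s*(s + 1) + 16*3**s*(s + 3) + 125*5**s*(s + 1) + 144*6**s*(s + 1))/(8*2**s*(s + 1)*(s + 3))
  Re(s) > -1

the 3 pieces separated at 3/2, 5/2 each add one integral
the [0, 3/2) slice contributes ∫ 4*t·t^(s-1) dt
the [3/2, 5/2) slice contributes ∫ 5*t**3·t^(s-1) dt
∫ over [5/2, 3) of 2*t**3·t^(s-1) joins the sum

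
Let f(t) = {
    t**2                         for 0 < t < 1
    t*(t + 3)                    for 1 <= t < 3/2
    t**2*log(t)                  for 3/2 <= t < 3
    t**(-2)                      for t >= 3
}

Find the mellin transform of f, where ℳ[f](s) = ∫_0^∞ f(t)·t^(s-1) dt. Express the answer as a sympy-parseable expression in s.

the shared t-power comes off first: t on [0, 1); t + 3 on [1, 3/2); t*log(t) on [3/2, 3); …
the 4 pieces separated at 1, 3/2, 3 each add one integral
segment 0 to 1 holds t**2; add its integral
on [1, 3/2): add ∫ t*(t + 3)·t^(s-1) dt
∫ t**2*log(t)·t^(s-1) over [3/2, 3)
on [3, ∞): add ∫ t**(-2)·t^(s-1) dt

2**(-s - 1)*(-162*2**(s + 1)*(s - 2)*(s + 1)*(2*s + (s + 1)**2 + 3) - 162*2**(s + 1)*(s - 2)*(2*s + (s + 1)**2 + 3) - 81*3**(s + 1)*(s - 2)*(s + 1)**2*(s + 2)*log(3) + 81*3**(s + 1)*(s - 2)*(s + 1)**2*(s + 2)*log(2) - 81*3**(s + 1)*(s - 2)*(s + 1)*(s + 2)*log(3) + 81*3**(s + 1)*(s - 2)*(s + 1)*(s + 2)*log(2) + 81*3**(s + 1)*(s - 2)*(s + 1)*(s + 2) + 243*3**(s + 1)*(s - 2)*(s + 1)*(2*s + (s + 1)**2 + 3) + 162*3**(s + 1)*(s - 2)*(2*s + (s + 1)**2 + 3) + 162*6**(s + 1)*(s - 2)*(s + 1)**2*(s + 2)*log(3) - 162*6**(s + 1)*(s - 2)*(s + 1)*(s + 2) + 162*6**(s + 1)*(s - 2)*(s + 1)*(s + 2)*log(3) - 2*6**(s + 1)*(s + 1)*(s + 2)*(2*s + (s + 1)**2 + 3))/(54*(s - 2)*(s + 1)*(s + 2)*(2*s + (s + 1)**2 + 3))
  -2 < Re(s) < 2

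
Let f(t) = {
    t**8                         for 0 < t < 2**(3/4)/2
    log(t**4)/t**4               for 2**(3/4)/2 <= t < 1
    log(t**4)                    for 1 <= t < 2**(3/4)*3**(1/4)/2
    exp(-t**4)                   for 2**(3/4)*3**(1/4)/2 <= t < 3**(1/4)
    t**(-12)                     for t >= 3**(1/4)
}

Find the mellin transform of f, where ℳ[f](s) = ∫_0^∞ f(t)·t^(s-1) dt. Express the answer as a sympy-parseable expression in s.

(27*2**(s/4)*s**2*(s/4 - 3)*(s/4 + 2)*(s**2/16 - s/2 + 1)*uppergamma(s/4, 3/2)/4 - 27*2**(s/4)*s**2*(s/4 - 3)*(s/4 + 2)*(s**2/16 - s/2 + 1)*uppergamma(s/4, 3)/4 - 27*2**(s/4)*s**2*(s/4 - 3)*(s/4 + 2)/4 + 108*2**(s/4)*(s/4 - 3)*(s/4 + 2)*(s**2/16 - s/2 + 1) - 27*3**(s/4)*s*(s/4 - 3)*(s/4 + 2)*(s**2/16 - s/2 + 1)*log(2) + 27*3**(s/4)*s*(s/4 - 3)*(s/4 + 2)*(s**2/16 - s/2 + 1)*log(3) - 108*3**(s/4)*(s/4 - 3)*(s/4 + 2)*(s**2/16 - s/2 + 1) - 6**(s/4)*s**2*(s/4 + 2)*(s**2/16 - s/2 + 1)/4 + 27*s**3*(s/4 - 3)*(s/4 + 2)*log(2)/8 - 27*s**2*(s/4 - 3)*(s/4 + 2)*log(2)/2 + 27*s**2*(s/4 - 3)*(s/4 + 2)/2 + 27*s**2*(s/4 - 3)*(s**2/16 - s/2 + 1)/16)/(27*2**(s/4)*s**2*(s/4 - 3)*(s/4 + 2)*(s**2/16 - s/2 + 1))
  -8 < Re(s) < 12

undo the power substitution: t**4 on [0, sqrt(2)/2); log(t**2)/t**2 on [sqrt(2)/2, 1); log(t**2) on [1, sqrt(6)/2); …
invert the power substitution to get t**2 on [0, 1/2); log(t)/t on [1/2, 1); log(t) on [1, 3/2); …
linearity at 2**(3/4)/2, 1, 2**(3/4)*3**(1/4)/2, 3**(1/4) turns ℳ[f](s) into 5 summed integrals
the [0, 2**(3/4)/2) slice contributes ∫ t**8·t^(s-1) dt
between 2**(3/4)/2 and 1 the integrand is log(t**4)/t**4·t^(s-1)
∫ over [1, 2**(3/4)*3**(1/4)/2) of log(t**4)·t^(s-1) joins the sum
for t in [2**(3/4)*3**(1/4)/2, 3**(1/4)): the term is ∫ exp(-t**4)·t^(s-1)
segment 3**(1/4) to ∞ holds t**(-12); add its integral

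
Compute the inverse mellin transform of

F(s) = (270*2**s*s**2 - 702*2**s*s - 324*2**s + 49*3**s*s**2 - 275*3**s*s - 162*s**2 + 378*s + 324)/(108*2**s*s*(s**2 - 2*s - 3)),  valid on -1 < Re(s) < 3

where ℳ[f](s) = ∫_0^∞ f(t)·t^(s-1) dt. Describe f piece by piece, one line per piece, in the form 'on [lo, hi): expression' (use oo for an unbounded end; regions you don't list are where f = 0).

split f at 1/2, 1, 3/2: ℳ[f](s) collects 4 kernel integrals
∫ t·t^(s-1) over [0, 1/2)
on [1/2, 1) integrate f = (2*t + 1) against the kernel
the [1, 3/2) slice contributes ∫ t/2·t^(s-1) dt
∫ over [3/2, ∞) of t**(-3)·t^(s-1) joins the sum

on [0, 1/2): t
on [1/2, 1): 2*t + 1
on [1, 3/2): t/2
on [3/2, oo): t**(-3)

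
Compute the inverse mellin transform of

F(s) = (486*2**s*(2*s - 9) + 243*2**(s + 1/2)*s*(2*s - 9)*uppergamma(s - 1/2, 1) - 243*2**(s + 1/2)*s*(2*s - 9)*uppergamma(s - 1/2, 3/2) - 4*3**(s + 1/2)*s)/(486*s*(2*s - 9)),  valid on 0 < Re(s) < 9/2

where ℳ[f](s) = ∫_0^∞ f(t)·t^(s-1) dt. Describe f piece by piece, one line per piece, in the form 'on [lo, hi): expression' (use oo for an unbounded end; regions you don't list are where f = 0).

on [0, 2): 1
on [2, 3): exp(-t/2)/sqrt(t)
on [3, oo): t**(-9/2)

remove the shared t-power first: 1/sqrt(t) on [0, 2); exp(-t/2)/t on [2, 3); t**(-5) on [3, ∞)
undo the shared t-power: sqrt(t) on [0, 2); exp(-t/2) on [2, 3); t**(-4) on [3, ∞)
f breaks at 2, 3 into 3 integrals to sum
[0, 2) adds the kernel integral of 1
the [2, 3) slice contributes ∫ exp(-t/2)/sqrt(t)·t^(s-1) dt
between 3 and ∞ the integrand is t**(-9/2)·t^(s-1)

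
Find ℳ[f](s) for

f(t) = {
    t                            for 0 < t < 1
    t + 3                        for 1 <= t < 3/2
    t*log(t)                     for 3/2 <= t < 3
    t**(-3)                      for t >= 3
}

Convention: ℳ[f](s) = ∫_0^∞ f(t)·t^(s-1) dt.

split f at 1, 3/2, 3: ℳ[f](s) collects 4 kernel integrals
∫ t·t^(s-1) over [0, 1)
for t in [1, 3/2): the term is ∫ (t + 3)·t^(s-1)
[3/2, 3) adds the kernel integral of t*log(t)
over [3, ∞), the kernel integral of t**(-3) enters the sum

(-162*2**s*s*(s - 3)*(s**2 + 2*s + 1) - 162*2**s*(s - 3)*(s**2 + 2*s + 1) - 81*3**s*s**2*(s - 3)*(s + 1)*log(3) + 81*3**s*s**2*(s - 3)*(s + 1)*log(2) - 81*3**s*s*(s - 3)*(s + 1)*log(3) + 81*3**s*s*(s - 3)*(s + 1)*log(2) + 81*3**s*s*(s - 3)*(s + 1) + 243*3**s*s*(s - 3)*(s**2 + 2*s + 1) + 162*3**s*(s - 3)*(s**2 + 2*s + 1) + 162*6**s*s**2*(s - 3)*(s + 1)*log(3) - 162*6**s*s*(s - 3)*(s + 1) + 162*6**s*s*(s - 3)*(s + 1)*log(3) - 2*6**s*s*(s + 1)*(s**2 + 2*s + 1))/(54*2**s*s*(s - 3)*(s + 1)*(s**2 + 2*s + 1))
  -1 < Re(s) < 3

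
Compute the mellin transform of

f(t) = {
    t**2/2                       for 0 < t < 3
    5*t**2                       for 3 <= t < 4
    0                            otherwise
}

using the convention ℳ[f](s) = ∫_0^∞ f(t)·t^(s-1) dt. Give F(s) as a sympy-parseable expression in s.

summing 2 kernel integrals split by 3 yields ℳ[f](s)
[0, 3) adds the kernel integral of t**2/2
between 3 and 4 the integrand is 5*t**2·t^(s-1)

(160*2**(2*s) - 81*3**s)/(2*(s + 2))
  Re(s) > -2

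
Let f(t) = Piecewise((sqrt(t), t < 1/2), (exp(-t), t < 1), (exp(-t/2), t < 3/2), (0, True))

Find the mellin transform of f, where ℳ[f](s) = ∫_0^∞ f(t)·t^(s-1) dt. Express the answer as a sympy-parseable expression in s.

(2**s*(2*s + 1)*uppergamma(s, 1/2) - 2**s*(2*s + 1)*uppergamma(s, 1) + 4**s*(2*s + 1)*uppergamma(s, 1/2) - 4**s*(2*s + 1)*uppergamma(s, 3/4) + sqrt(2))/(2**s*(2*s + 1))
  Re(s) > -1/2

cuts at 1/2, 1: linearity sums the 3 kernel integrals
segment 0 to 1/2 holds sqrt(t); add its integral
on [1/2, 1) integrate f = exp(-t) against the kernel
on [1, 3/2): add ∫ exp(-t/2)·t^(s-1) dt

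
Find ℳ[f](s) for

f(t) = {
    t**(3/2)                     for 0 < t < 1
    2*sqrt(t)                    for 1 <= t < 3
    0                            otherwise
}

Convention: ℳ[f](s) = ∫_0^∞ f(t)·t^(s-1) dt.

(4*sqrt(3)*3**s*(2*s + 3) - 4*s - 10)/((2*s + 1)*(2*s + 3))
  Re(s) > -3/2

breakpoints 1: one integral from each of the 2 segments
[0, 1) adds the kernel integral of t**(3/2)
on [1, 3): add ∫ 2*sqrt(t)·t^(s-1) dt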